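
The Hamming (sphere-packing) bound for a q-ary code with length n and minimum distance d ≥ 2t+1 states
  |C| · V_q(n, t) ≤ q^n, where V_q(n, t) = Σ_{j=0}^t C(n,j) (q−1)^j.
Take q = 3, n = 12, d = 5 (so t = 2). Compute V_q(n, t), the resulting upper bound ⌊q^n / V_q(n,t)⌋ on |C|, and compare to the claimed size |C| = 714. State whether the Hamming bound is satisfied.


V_q(n, t) = 289, q^n = 531441, Hamming bound = 1838, |C| = 714 ≤ bound (satisfied).

Step 1: Compute V_q(n, t) = Σ_{j=0}^2 C(n, j) (q−1)^j.
  j = 0: C(12,0)·(2)^0 = 1·1 = 1.
  j = 1: C(12,1)·(2)^1 = 12·2 = 24.
  j = 2: C(12,2)·(2)^2 = 66·4 = 264.
  V_q(n, t) = 1 + 24 + 264 = 289.
Step 2: q^n = 3^12 = 531441.
Step 3: Hamming bound ⌊q^n / V_q(n,t)⌋ = ⌊531441/289⌋ = 1838.
Step 4: Compare |C| = 714 to 1838: satisfied.
The claimed |C| lies below the Hamming bound.


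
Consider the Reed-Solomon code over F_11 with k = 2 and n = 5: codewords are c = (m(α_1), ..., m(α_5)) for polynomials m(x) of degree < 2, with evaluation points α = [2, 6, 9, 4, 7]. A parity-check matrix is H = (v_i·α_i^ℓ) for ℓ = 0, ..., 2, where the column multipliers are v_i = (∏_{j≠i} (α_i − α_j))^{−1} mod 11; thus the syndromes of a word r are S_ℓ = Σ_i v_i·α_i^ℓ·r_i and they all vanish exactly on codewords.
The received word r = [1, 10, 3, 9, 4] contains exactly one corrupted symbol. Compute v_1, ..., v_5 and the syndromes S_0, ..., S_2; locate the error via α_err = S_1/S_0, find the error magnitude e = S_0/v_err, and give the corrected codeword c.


S = (7, 6, 2), error at position 4, error magnitude e = 9, c = [1, 10, 3, 0, 4].

Step 1: column multipliers v_i = (∏_{j≠i}(α_i − α_j))^{−1} mod 11.
  i = 1 (α = 2): (2−6)(2−9)(2−4)(2−7) = (−4)·(−7)·(−2)·(−5) = 280 ≡ 5, so v_1 = 5^{−1} = 9 (mod 11).
  i = 2 (α = 6): (6−2)(6−9)(6−4)(6−7) = 4·(−3)·2·(−1) = 24 ≡ 2, so v_2 = 2^{−1} = 6 (mod 11).
  i = 3 (α = 9): (9−2)(9−6)(9−4)(9−7) = 7·3·5·2 = 210 ≡ 1, so v_3 = 1^{−1} = 1 (mod 11).
  i = 4 (α = 4): (4−2)(4−6)(4−9)(4−7) = 2·(−2)·(−5)·(−3) = −60 ≡ 6, so v_4 = 6^{−1} = 2 (mod 11).
  i = 5 (α = 7): (7−2)(7−6)(7−9)(7−4) = 5·1·(−2)·3 = −30 ≡ 3, so v_5 = 3^{−1} = 4 (mod 11).
  v = [9, 6, 1, 2, 4].
Step 2: syndromes of r = [1, 10, 3, 9, 4] (all sums mod 11).
  S_0 = Σ v_i r_i = 9·1 + 6·10 + 1·3 + 2·9 + 4·4 = 106 ≡ 7.
  S_1 = Σ v_i α_i r_i = 9·2·1 + 6·6·10 + 1·9·3 + 2·4·9 + 4·7·4 = 589 ≡ 6.
  α_i^2 mod 11 = [4, 3, 4, 5, 5].
  S_2 = Σ v_i α_i^2 r_i = 9·4·1 + 6·3·10 + 1·4·3 + 2·5·9 + 4·5·4 = 398 ≡ 2.
  S = (7, 6, 2) ≠ 0, so r is not a codeword (an error is present).
Step 3: locate the error. For a single error e at position i, S_ℓ = v_i·e·α_i^ℓ, so α_err = S_1/S_0.
  S_0^{−1} = 7^{−1} = 8 (mod 11), so α_err = 6·8 = 48 ≡ 4 = α_4. Error position i = 4.
  Consistency check: S_2/S_1 = 2·2 = 4 ≡ 4 = α_err ✓ (single-error assumption holds).
Step 4: error magnitude e = S_0/v_4 = S_0·∏_{j≠4}(α_4 − α_j) = 7·6 = 42 ≡ 9 (mod 11).
Step 5: correct position 4: c_4 = r_4 − e = 9 − 9 ≡ 0 (mod 11). Hence c = [1, 10, 3, 0, 4].
  Check: interpolating c through the α_i gives m(x) = 2 + 5·x (degree < 2) with m(α_i) = c_i for every i, so c is indeed a codeword.


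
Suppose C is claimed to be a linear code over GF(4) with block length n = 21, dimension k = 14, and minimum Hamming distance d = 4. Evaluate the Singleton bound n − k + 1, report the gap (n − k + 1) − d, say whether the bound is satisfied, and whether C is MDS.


Singleton RHS = n − k + 1 = 8, slack = 4, bound satisfied, not MDS.

Singleton bound: d ≤ n − k + 1.
Here n = 21, k = 14, so n − k + 1 = 8.
Given d = 4, check d ≤ 8: YES.
Slack = (n − k + 1) − d = 4.
The code is NOT MDS (slack = 4 > 0).
Description: the claimed parameters are [21, 14, 4]_4; such a code would be non-MDS.


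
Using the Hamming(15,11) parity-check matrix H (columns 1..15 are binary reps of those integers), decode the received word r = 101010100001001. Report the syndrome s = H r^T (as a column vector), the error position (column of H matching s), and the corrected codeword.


s = (0, 0, 1, 1)^T, error position = 3, corrected codeword c = 100010100001001

Compute s = H r^T mod 2 one row at a time:
  s_1 = 0 + 0 + 0 + 0 + 1 + 0 + 0 + 1 = 2 ≡ 0 (mod 2).
  s_2 = 0 + 1 + 0 + 1 + 1 + 0 + 0 + 1 = 4 ≡ 0 (mod 2).
  s_3 = 0 + 1 + 0 + 1 + 0 + 0 + 0 + 1 = 3 ≡ 1 (mod 2).
  s_4 = 1 + 1 + 1 + 1 + 0 + 0 + 0 + 1 = 5 ≡ 1 (mod 2).
s = (0, 0, 1, 1)^T — this equals column 3 of H (binary 0011), so error is at position 3.
Correct: flip bit 3 of r = 101010100001001 to get c = 100010100001001.


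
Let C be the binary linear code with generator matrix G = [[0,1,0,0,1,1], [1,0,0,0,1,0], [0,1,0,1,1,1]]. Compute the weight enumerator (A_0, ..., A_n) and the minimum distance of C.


Weight distribution: A_0 = 1, A_1 = 1, A_2 = 1, A_3 = 3, A_4 = 2. Minimum distance d = 1.

Enumerate all 2^3 = 8 messages m ∈ F_2^3.
For each, compute codeword c = mG in F_2^6, then tally its weight.
  m = 000 → c = 000000, weight = 0.
  m = 100 → c = 010011, weight = 3.
  m = 010 → c = 100010, weight = 2.
  m = 110 → c = 110001, weight = 3.
  m = 001 → c = 010111, weight = 4.
  m = 101 → c = 000100, weight = 1.
  m = 011 → c = 110101, weight = 4.
  m = 111 → c = 100110, weight = 3.
Tally weights:
  weight 0: 1 codewords.
  weight 1: 1 codewords.
  weight 2: 1 codewords.
  weight 3: 3 codewords.
  weight 4: 2 codewords.
Minimum distance d = smallest w > 0 with A_w > 0 = 1.
Sanity: Σ A_w = 8 = 2^3 = 8 ✓.


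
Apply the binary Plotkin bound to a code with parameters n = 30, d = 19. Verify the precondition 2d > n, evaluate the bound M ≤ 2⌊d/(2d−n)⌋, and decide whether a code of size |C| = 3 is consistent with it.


Plotkin bound M ≤ 4; given |C| = 3 ≤ bound (satisfied).

Check applicability: 2d = 38, n = 30.
2d − n = 8 > 0, so Plotkin applies.
Compute d/(2d−n) = 19/8 ≈ 2.3750.
⌊d/(2d−n)⌋ = 2.
Plotkin bound: M ≤ 2·2 = 4.
Given |C| = 3, check: satisfied.
This |C| is below the Plotkin bound.


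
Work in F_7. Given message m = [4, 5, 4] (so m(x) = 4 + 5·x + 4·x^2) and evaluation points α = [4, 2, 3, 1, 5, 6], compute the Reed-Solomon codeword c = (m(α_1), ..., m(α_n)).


c = [4, 2, 6, 6, 3, 3]

Message polynomial: m(x) = 4 + 5·x + 4·x^2 (mod 7).
For each evaluation point α_i, compute m(α_i) mod 7:
  α_1 = 4: Horner steps 4 → 0 → 4, so m(4) = 4.
  α_2 = 2: Horner steps 4 → 6 → 2, so m(2) = 2.
  α_3 = 3: Horner steps 4 → 3 → 6, so m(3) = 6.
  α_4 = 1: Horner steps 4 → 2 → 6, so m(1) = 6.
  α_5 = 5: Horner steps 4 → 4 → 3, so m(5) = 3.
  α_6 = 6: Horner steps 4 → 1 → 3, so m(6) = 3.
Codeword c = [4, 2, 6, 6, 3, 3] ∈ F_7^6.


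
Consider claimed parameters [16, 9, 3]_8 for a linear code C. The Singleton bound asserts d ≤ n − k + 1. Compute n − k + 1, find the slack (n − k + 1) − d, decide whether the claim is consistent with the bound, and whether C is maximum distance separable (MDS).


Singleton RHS = n − k + 1 = 8, slack = 5, bound satisfied, not MDS.

Singleton bound: d ≤ n − k + 1.
Here n = 16, k = 9, so n − k + 1 = 8.
Given d = 3, check d ≤ 8: YES.
Slack = (n − k + 1) − d = 5.
The code is NOT MDS (slack = 5 > 0).
Description: the claimed parameters are [16, 9, 3]_8; such a code would be non-MDS.


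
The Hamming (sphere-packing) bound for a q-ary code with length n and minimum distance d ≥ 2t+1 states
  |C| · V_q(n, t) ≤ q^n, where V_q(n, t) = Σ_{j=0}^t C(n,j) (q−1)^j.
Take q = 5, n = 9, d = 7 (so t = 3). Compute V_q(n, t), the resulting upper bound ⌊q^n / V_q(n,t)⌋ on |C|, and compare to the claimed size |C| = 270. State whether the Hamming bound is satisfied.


V_q(n, t) = 5989, q^n = 1953125, Hamming bound = 326, |C| = 270 ≤ bound (satisfied).

Step 1: Compute V_q(n, t) = Σ_{j=0}^3 C(n, j) (q−1)^j.
  j = 0: C(9,0)·(4)^0 = 1·1 = 1.
  j = 1: C(9,1)·(4)^1 = 9·4 = 36.
  j = 2: C(9,2)·(4)^2 = 36·16 = 576.
  j = 3: C(9,3)·(4)^3 = 84·64 = 5376.
  V_q(n, t) = 1 + 36 + 576 + 5376 = 5989.
Step 2: q^n = 5^9 = 1953125.
Step 3: Hamming bound ⌊q^n / V_q(n,t)⌋ = ⌊1953125/5989⌋ = 326.
Step 4: Compare |C| = 270 to 326: satisfied.
The claimed |C| lies below the Hamming bound.


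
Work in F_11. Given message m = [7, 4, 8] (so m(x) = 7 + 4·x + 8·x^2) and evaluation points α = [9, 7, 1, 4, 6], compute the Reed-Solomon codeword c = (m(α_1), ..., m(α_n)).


c = [9, 9, 8, 8, 0]

Message polynomial: m(x) = 7 + 4·x + 8·x^2 (mod 11).
For each evaluation point α_i, compute m(α_i) mod 11:
  α_1 = 9: Horner steps 8 → 10 → 9, so m(9) = 9.
  α_2 = 7: Horner steps 8 → 5 → 9, so m(7) = 9.
  α_3 = 1: Horner steps 8 → 1 → 8, so m(1) = 8.
  α_4 = 4: Horner steps 8 → 3 → 8, so m(4) = 8.
  α_5 = 6: Horner steps 8 → 8 → 0, so m(6) = 0.
Codeword c = [9, 9, 8, 8, 0] ∈ F_11^5.


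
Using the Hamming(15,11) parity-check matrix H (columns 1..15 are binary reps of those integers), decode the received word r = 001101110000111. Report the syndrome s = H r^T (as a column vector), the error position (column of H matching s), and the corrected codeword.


s = (0, 0, 1, 0)^T, error position = 2, corrected codeword c = 011101110000111

Compute s = H r^T mod 2 one row at a time:
  s_1 = 1 + 0 + 0 + 0 + 0 + 1 + 1 + 1 = 4 ≡ 0 (mod 2).
  s_2 = 1 + 0 + 1 + 1 + 0 + 1 + 1 + 1 = 6 ≡ 0 (mod 2).
  s_3 = 0 + 1 + 1 + 1 + 0 + 0 + 1 + 1 = 5 ≡ 1 (mod 2).
  s_4 = 0 + 1 + 0 + 1 + 0 + 0 + 1 + 1 = 4 ≡ 0 (mod 2).
s = (0, 0, 1, 0)^T — this equals column 2 of H (binary 0010), so error is at position 2.
Correct: flip bit 2 of r = 001101110000111 to get c = 011101110000111.


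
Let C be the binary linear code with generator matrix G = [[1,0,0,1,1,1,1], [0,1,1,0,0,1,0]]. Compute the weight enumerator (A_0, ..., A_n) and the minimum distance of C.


Weight distribution: A_0 = 1, A_3 = 1, A_5 = 1, A_6 = 1. Minimum distance d = 3.

Enumerate all 2^2 = 4 messages m ∈ F_2^2.
For each, compute codeword c = mG in F_2^7, then tally its weight.
  m = 00 → c = 0000000, weight = 0.
  m = 10 → c = 1001111, weight = 5.
  m = 01 → c = 0110010, weight = 3.
  m = 11 → c = 1111101, weight = 6.
Tally weights:
  weight 0: 1 codewords.
  weight 3: 1 codewords.
  weight 5: 1 codewords.
  weight 6: 1 codewords.
Minimum distance d = smallest w > 0 with A_w > 0 = 3.
Sanity: Σ A_w = 4 = 2^2 = 4 ✓.


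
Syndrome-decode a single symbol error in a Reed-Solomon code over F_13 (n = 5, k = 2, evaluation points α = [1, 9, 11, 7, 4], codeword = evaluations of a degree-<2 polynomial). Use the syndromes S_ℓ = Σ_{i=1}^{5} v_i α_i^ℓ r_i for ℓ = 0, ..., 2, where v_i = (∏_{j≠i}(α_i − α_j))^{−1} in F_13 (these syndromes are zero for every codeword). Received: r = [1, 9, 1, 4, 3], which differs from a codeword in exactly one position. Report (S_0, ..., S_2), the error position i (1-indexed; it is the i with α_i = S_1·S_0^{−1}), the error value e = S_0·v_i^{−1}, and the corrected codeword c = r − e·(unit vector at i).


S = (9, 9, 9), error at position 1, error magnitude e = 12, c = [2, 9, 1, 4, 3].

Step 1: column multipliers v_i = (∏_{j≠i}(α_i − α_j))^{−1} mod 13.
  i = 1 (α = 1): (1−9)(1−11)(1−7)(1−4) = (−8)·(−10)·(−6)·(−3) = 1440 ≡ 10, so v_1 = 10^{−1} = 4 (mod 13).
  i = 2 (α = 9): (9−1)(9−11)(9−7)(9−4) = 8·(−2)·2·5 = −160 ≡ 9, so v_2 = 9^{−1} = 3 (mod 13).
  i = 3 (α = 11): (11−1)(11−9)(11−7)(11−4) = 10·2·4·7 = 560 ≡ 1, so v_3 = 1^{−1} = 1 (mod 13).
  i = 4 (α = 7): (7−1)(7−9)(7−11)(7−4) = 6·(−2)·(−4)·3 = 144 ≡ 1, so v_4 = 1^{−1} = 1 (mod 13).
  i = 5 (α = 4): (4−1)(4−9)(4−11)(4−7) = 3·(−5)·(−7)·(−3) = −315 ≡ 10, so v_5 = 10^{−1} = 4 (mod 13).
  v = [4, 3, 1, 1, 4].
Step 2: syndromes of r = [1, 9, 1, 4, 3] (all sums mod 13).
  S_0 = Σ v_i r_i = 4·1 + 3·9 + 1·1 + 1·4 + 4·3 = 48 ≡ 9.
  S_1 = Σ v_i α_i r_i = 4·1·1 + 3·9·9 + 1·11·1 + 1·7·4 + 4·4·3 = 334 ≡ 9.
  α_i^2 mod 13 = [1, 3, 4, 10, 3].
  S_2 = Σ v_i α_i^2 r_i = 4·1·1 + 3·3·9 + 1·4·1 + 1·10·4 + 4·3·3 = 165 ≡ 9.
  S = (9, 9, 9) ≠ 0, so r is not a codeword (an error is present).
Step 3: locate the error. For a single error e at position i, S_ℓ = v_i·e·α_i^ℓ, so α_err = S_1/S_0.
  S_0^{−1} = 9^{−1} = 3 (mod 13), so α_err = 9·3 = 27 ≡ 1 = α_1. Error position i = 1.
  Consistency check: S_2/S_1 = 9·3 = 27 ≡ 1 = α_err ✓ (single-error assumption holds).
Step 4: error magnitude e = S_0/v_1 = S_0·∏_{j≠1}(α_1 − α_j) = 9·10 = 90 ≡ 12 (mod 13).
Step 5: correct position 1: c_1 = r_1 − e = 1 − 12 ≡ 2 (mod 13). Hence c = [2, 9, 1, 4, 3].
  Check: interpolating c through the α_i gives m(x) = 6 + 9·x (degree < 2) with m(α_i) = c_i for every i, so c is indeed a codeword.


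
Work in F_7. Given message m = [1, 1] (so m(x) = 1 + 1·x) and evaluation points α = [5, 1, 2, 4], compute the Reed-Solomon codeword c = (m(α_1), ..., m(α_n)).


c = [6, 2, 3, 5]

Message polynomial: m(x) = 1 + 1·x (mod 7).
For each evaluation point α_i, compute m(α_i) mod 7:
  α_1 = 5: Horner steps 1 → 6, so m(5) = 6.
  α_2 = 1: Horner steps 1 → 2, so m(1) = 2.
  α_3 = 2: Horner steps 1 → 3, so m(2) = 3.
  α_4 = 4: Horner steps 1 → 5, so m(4) = 5.
Codeword c = [6, 2, 3, 5] ∈ F_7^4.


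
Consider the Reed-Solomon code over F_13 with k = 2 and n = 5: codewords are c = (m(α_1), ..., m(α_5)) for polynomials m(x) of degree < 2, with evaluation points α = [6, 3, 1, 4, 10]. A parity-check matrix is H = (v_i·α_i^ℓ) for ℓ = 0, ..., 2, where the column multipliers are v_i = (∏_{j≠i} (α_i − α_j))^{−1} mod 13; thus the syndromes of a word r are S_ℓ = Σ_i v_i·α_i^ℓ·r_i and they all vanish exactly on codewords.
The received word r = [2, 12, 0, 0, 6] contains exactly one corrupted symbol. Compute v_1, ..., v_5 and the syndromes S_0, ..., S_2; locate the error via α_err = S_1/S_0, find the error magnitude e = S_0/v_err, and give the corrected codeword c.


S = (12, 12, 12), error at position 3, error magnitude e = 3, c = [2, 12, 10, 0, 6].

Step 1: column multipliers v_i = (∏_{j≠i}(α_i − α_j))^{−1} mod 13.
  i = 1 (α = 6): (6−3)(6−1)(6−4)(6−10) = 3·5·2·(−4) = −120 ≡ 10, so v_1 = 10^{−1} = 4 (mod 13).
  i = 2 (α = 3): (3−6)(3−1)(3−4)(3−10) = (−3)·2·(−1)·(−7) = −42 ≡ 10, so v_2 = 10^{−1} = 4 (mod 13).
  i = 3 (α = 1): (1−6)(1−3)(1−4)(1−10) = (−5)·(−2)·(−3)·(−9) = 270 ≡ 10, so v_3 = 10^{−1} = 4 (mod 13).
  i = 4 (α = 4): (4−6)(4−3)(4−1)(4−10) = (−2)·1·3·(−6) = 36 ≡ 10, so v_4 = 10^{−1} = 4 (mod 13).
  i = 5 (α = 10): (10−6)(10−3)(10−1)(10−4) = 4·7·9·6 = 1512 ≡ 4, so v_5 = 4^{−1} = 10 (mod 13).
  v = [4, 4, 4, 4, 10].
Step 2: syndromes of r = [2, 12, 0, 0, 6] (all sums mod 13).
  S_0 = Σ v_i r_i = 4·2 + 4·12 + 4·0 + 4·0 + 10·6 = 116 ≡ 12.
  S_1 = Σ v_i α_i r_i = 4·6·2 + 4·3·12 + 4·1·0 + 4·4·0 + 10·10·6 = 792 ≡ 12.
  α_i^2 mod 13 = [10, 9, 1, 3, 9].
  S_2 = Σ v_i α_i^2 r_i = 4·10·2 + 4·9·12 + 4·1·0 + 4·3·0 + 10·9·6 = 1052 ≡ 12.
  S = (12, 12, 12) ≠ 0, so r is not a codeword (an error is present).
Step 3: locate the error. For a single error e at position i, S_ℓ = v_i·e·α_i^ℓ, so α_err = S_1/S_0.
  S_0^{−1} = 12^{−1} = 12 (mod 13), so α_err = 12·12 = 144 ≡ 1 = α_3. Error position i = 3.
  Consistency check: S_2/S_1 = 12·12 = 144 ≡ 1 = α_err ✓ (single-error assumption holds).
Step 4: error magnitude e = S_0/v_3 = S_0·∏_{j≠3}(α_3 − α_j) = 12·10 = 120 ≡ 3 (mod 13).
Step 5: correct position 3: c_3 = r_3 − e = 0 − 3 ≡ 10 (mod 13). Hence c = [2, 12, 10, 0, 6].
  Check: interpolating c through the α_i gives m(x) = 9 + 1·x (degree < 2) with m(α_i) = c_i for every i, so c is indeed a codeword.


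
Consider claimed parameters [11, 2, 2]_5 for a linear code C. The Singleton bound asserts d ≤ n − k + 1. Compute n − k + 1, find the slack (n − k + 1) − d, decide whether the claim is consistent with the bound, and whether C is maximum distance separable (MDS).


Singleton RHS = n − k + 1 = 10, slack = 8, bound satisfied, not MDS.

Singleton bound: d ≤ n − k + 1.
Here n = 11, k = 2, so n − k + 1 = 10.
Given d = 2, check d ≤ 10: YES.
Slack = (n − k + 1) − d = 8.
The code is NOT MDS (slack = 8 > 0).
Description: the claimed parameters are [11, 2, 2]_5; such a code would be non-MDS.


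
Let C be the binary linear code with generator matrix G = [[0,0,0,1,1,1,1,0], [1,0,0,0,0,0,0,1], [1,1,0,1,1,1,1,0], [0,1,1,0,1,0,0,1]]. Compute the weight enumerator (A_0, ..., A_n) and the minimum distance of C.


Weight distribution: A_0 = 1, A_2 = 4, A_4 = 5, A_6 = 6. Minimum distance d = 2.

Enumerate all 2^4 = 16 messages m ∈ F_2^4.
For each, compute codeword c = mG in F_2^8, then tally its weight.
  m = 0000 → c = 00000000, weight = 0.
  m = 1000 → c = 00011110, weight = 4.
  m = 0100 → c = 10000001, weight = 2.
  m = 1100 → c = 10011111, weight = 6.
  m = 0010 → c = 11011110, weight = 6.
  m = 1010 → c = 11000000, weight = 2.
  m = 0110 → c = 01011111, weight = 6.
  m = 1110 → c = 01000001, weight = 2.
  m = 0001 → c = 01101001, weight = 4.
  m = 1001 → c = 01110111, weight = 6.
  m = 0101 → c = 11101000, weight = 4.
  m = 1101 → c = 11110110, weight = 6.
  m = 0011 → c = 10110111, weight = 6.
  m = 1011 → c = 10101001, weight = 4.
  m = 0111 → c = 00110110, weight = 4.
  m = 1111 → c = 00101000, weight = 2.
Tally weights:
  weight 0: 1 codewords.
  weight 2: 4 codewords.
  weight 4: 5 codewords.
  weight 6: 6 codewords.
Minimum distance d = smallest w > 0 with A_w > 0 = 2.
Sanity: Σ A_w = 16 = 2^4 = 16 ✓.


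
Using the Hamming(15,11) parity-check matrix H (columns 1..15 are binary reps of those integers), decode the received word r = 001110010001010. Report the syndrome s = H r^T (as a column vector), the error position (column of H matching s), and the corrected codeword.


s = (1, 0, 0, 0)^T, error position = 8, corrected codeword c = 001110000001010

Compute s = H r^T mod 2 one row at a time:
  s_1 = 1 + 0 + 0 + 0 + 1 + 0 + 1 + 0 = 3 ≡ 1 (mod 2).
  s_2 = 1 + 1 + 0 + 0 + 1 + 0 + 1 + 0 = 4 ≡ 0 (mod 2).
  s_3 = 0 + 1 + 0 + 0 + 0 + 0 + 1 + 0 = 2 ≡ 0 (mod 2).
  s_4 = 0 + 1 + 1 + 0 + 0 + 0 + 0 + 0 = 2 ≡ 0 (mod 2).
s = (1, 0, 0, 0)^T — this equals column 8 of H (binary 1000), so error is at position 8.
Correct: flip bit 8 of r = 001110010001010 to get c = 001110000001010.


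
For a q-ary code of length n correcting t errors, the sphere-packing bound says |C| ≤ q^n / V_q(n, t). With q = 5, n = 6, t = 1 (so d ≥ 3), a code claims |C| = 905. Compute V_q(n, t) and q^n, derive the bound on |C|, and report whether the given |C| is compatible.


V_q(n, t) = 25, q^n = 15625, Hamming bound = 625, |C| = 905 > bound (violated).

Step 1: Compute V_q(n, t) = Σ_{j=0}^1 C(n, j) (q−1)^j.
  j = 0: C(6,0)·(4)^0 = 1·1 = 1.
  j = 1: C(6,1)·(4)^1 = 6·4 = 24.
  V_q(n, t) = 1 + 24 = 25.
Step 2: q^n = 5^6 = 15625.
Step 3: Hamming bound ⌊q^n / V_q(n,t)⌋ = ⌊15625/25⌋ = 625.
Step 4: Compare |C| = 905 to 625: violated.
The claimed |C| lies above the Hamming bound, so no 5-ary code of length 6 with d ≥ 3 can have 905 codewords.


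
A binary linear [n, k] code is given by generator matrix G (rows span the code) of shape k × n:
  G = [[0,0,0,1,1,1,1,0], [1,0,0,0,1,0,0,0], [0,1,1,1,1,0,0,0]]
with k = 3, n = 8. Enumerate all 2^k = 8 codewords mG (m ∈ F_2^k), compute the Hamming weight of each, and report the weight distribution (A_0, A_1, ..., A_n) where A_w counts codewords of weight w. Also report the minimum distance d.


Weight distribution: A_0 = 1, A_2 = 1, A_4 = 5, A_6 = 1. Minimum distance d = 2.

Enumerate all 2^3 = 8 messages m ∈ F_2^3.
For each, compute codeword c = mG in F_2^8, then tally its weight.
  m = 000 → c = 00000000, weight = 0.
  m = 100 → c = 00011110, weight = 4.
  m = 010 → c = 10001000, weight = 2.
  m = 110 → c = 10010110, weight = 4.
  m = 001 → c = 01111000, weight = 4.
  m = 101 → c = 01100110, weight = 4.
  m = 011 → c = 11110000, weight = 4.
  m = 111 → c = 11101110, weight = 6.
Tally weights:
  weight 0: 1 codewords.
  weight 2: 1 codewords.
  weight 4: 5 codewords.
  weight 6: 1 codewords.
Minimum distance d = smallest w > 0 with A_w > 0 = 2.
Sanity: Σ A_w = 8 = 2^3 = 8 ✓.


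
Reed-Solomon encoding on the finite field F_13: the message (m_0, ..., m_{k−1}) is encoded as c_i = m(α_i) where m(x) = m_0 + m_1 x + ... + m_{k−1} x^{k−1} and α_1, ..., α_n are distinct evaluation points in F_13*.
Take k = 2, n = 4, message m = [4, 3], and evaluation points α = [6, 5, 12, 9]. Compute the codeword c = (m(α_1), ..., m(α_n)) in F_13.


c = [9, 6, 1, 5]

Message polynomial: m(x) = 4 + 3·x (mod 13).
For each evaluation point α_i, compute m(α_i) mod 13:
  α_1 = 6: Horner steps 3 → 9, so m(6) = 9.
  α_2 = 5: Horner steps 3 → 6, so m(5) = 6.
  α_3 = 12: Horner steps 3 → 1, so m(12) = 1.
  α_4 = 9: Horner steps 3 → 5, so m(9) = 5.
Codeword c = [9, 6, 1, 5] ∈ F_13^4.


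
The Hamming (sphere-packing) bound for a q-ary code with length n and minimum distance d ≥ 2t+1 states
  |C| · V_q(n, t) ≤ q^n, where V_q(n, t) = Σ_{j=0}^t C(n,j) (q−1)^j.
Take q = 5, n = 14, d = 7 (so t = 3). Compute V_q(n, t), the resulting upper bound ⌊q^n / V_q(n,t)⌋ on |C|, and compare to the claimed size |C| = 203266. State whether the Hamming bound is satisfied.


V_q(n, t) = 24809, q^n = 6103515625, Hamming bound = 246020, |C| = 203266 ≤ bound (satisfied).

Step 1: Compute V_q(n, t) = Σ_{j=0}^3 C(n, j) (q−1)^j.
  j = 0: C(14,0)·(4)^0 = 1·1 = 1.
  j = 1: C(14,1)·(4)^1 = 14·4 = 56.
  j = 2: C(14,2)·(4)^2 = 91·16 = 1456.
  j = 3: C(14,3)·(4)^3 = 364·64 = 23296.
  V_q(n, t) = 1 + 56 + 1456 + 23296 = 24809.
Step 2: q^n = 5^14 = 6103515625.
Step 3: Hamming bound ⌊q^n / V_q(n,t)⌋ = ⌊6103515625/24809⌋ = 246020.
Step 4: Compare |C| = 203266 to 246020: satisfied.
The claimed |C| lies below the Hamming bound.


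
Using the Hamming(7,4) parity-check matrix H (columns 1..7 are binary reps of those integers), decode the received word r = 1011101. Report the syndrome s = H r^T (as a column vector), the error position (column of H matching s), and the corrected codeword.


s = (1, 0, 0)^T, error position = 4, corrected codeword c = 1010101

Compute s = H r^T mod 2 one row at a time:
  s_1 = 1 + 1 + 0 + 1 = 3 ≡ 1 (mod 2).
  s_2 = 0 + 1 + 0 + 1 = 2 ≡ 0 (mod 2).
  s_3 = 1 + 1 + 1 + 1 = 4 ≡ 0 (mod 2).
s = (1, 0, 0)^T — this equals column 4 of H (binary 100), so error is at position 4.
Correct: flip bit 4 of r = 1011101 to get c = 1010101.


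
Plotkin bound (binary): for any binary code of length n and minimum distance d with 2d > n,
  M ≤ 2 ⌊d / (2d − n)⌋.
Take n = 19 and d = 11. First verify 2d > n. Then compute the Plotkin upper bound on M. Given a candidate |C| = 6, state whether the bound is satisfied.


Plotkin bound M ≤ 6; given |C| = 6 ≤ bound (satisfied).

Check applicability: 2d = 22, n = 19.
2d − n = 3 > 0, so Plotkin applies.
Compute d/(2d−n) = 11/3 ≈ 3.6667.
⌊d/(2d−n)⌋ = 3.
Plotkin bound: M ≤ 2·3 = 6.
Given |C| = 6, check: satisfied.
This |C| is at the Plotkin bound.


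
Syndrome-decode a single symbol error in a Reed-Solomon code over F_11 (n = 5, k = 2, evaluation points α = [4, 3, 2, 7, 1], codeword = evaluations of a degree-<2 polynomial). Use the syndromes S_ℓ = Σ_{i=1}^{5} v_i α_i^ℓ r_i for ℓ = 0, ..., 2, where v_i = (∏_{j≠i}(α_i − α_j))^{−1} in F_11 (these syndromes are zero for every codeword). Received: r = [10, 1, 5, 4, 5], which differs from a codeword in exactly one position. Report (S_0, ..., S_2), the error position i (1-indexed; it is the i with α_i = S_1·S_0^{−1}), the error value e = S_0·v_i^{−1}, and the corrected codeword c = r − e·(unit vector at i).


S = (2, 4, 8), error at position 3, error magnitude e = 2, c = [10, 1, 3, 4, 5].

Step 1: column multipliers v_i = (∏_{j≠i}(α_i − α_j))^{−1} mod 11.
  i = 1 (α = 4): (4−3)(4−2)(4−7)(4−1) = 1·2·(−3)·3 = −18 ≡ 4, so v_1 = 4^{−1} = 3 (mod 11).
  i = 2 (α = 3): (3−4)(3−2)(3−7)(3−1) = (−1)·1·(−4)·2 = 8 ≡ 8, so v_2 = 8^{−1} = 7 (mod 11).
  i = 3 (α = 2): (2−4)(2−3)(2−7)(2−1) = (−2)·(−1)·(−5)·1 = −10 ≡ 1, so v_3 = 1^{−1} = 1 (mod 11).
  i = 4 (α = 7): (7−4)(7−3)(7−2)(7−1) = 3·4·5·6 = 360 ≡ 8, so v_4 = 8^{−1} = 7 (mod 11).
  i = 5 (α = 1): (1−4)(1−3)(1−2)(1−7) = (−3)·(−2)·(−1)·(−6) = 36 ≡ 3, so v_5 = 3^{−1} = 4 (mod 11).
  v = [3, 7, 1, 7, 4].
Step 2: syndromes of r = [10, 1, 5, 4, 5] (all sums mod 11).
  S_0 = Σ v_i r_i = 3·10 + 7·1 + 1·5 + 7·4 + 4·5 = 90 ≡ 2.
  S_1 = Σ v_i α_i r_i = 3·4·10 + 7·3·1 + 1·2·5 + 7·7·4 + 4·1·5 = 367 ≡ 4.
  α_i^2 mod 11 = [5, 9, 4, 5, 1].
  S_2 = Σ v_i α_i^2 r_i = 3·5·10 + 7·9·1 + 1·4·5 + 7·5·4 + 4·1·5 = 393 ≡ 8.
  S = (2, 4, 8) ≠ 0, so r is not a codeword (an error is present).
Step 3: locate the error. For a single error e at position i, S_ℓ = v_i·e·α_i^ℓ, so α_err = S_1/S_0.
  S_0^{−1} = 2^{−1} = 6 (mod 11), so α_err = 4·6 = 24 ≡ 2 = α_3. Error position i = 3.
  Consistency check: S_2/S_1 = 8·3 = 24 ≡ 2 = α_err ✓ (single-error assumption holds).
Step 4: error magnitude e = S_0/v_3 = S_0·∏_{j≠3}(α_3 − α_j) = 2·1 = 2 ≡ 2 (mod 11).
Step 5: correct position 3: c_3 = r_3 − e = 5 − 2 ≡ 3 (mod 11). Hence c = [10, 1, 3, 4, 5].
  Check: interpolating c through the α_i gives m(x) = 7 + 9·x (degree < 2) with m(α_i) = c_i for every i, so c is indeed a codeword.


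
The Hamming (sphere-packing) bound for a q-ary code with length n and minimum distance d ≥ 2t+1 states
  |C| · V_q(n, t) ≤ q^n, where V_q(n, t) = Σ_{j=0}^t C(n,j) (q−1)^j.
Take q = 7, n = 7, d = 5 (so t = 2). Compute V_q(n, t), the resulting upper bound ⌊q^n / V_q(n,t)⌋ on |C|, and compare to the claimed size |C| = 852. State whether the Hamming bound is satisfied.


V_q(n, t) = 799, q^n = 823543, Hamming bound = 1030, |C| = 852 ≤ bound (satisfied).

Step 1: Compute V_q(n, t) = Σ_{j=0}^2 C(n, j) (q−1)^j.
  j = 0: C(7,0)·(6)^0 = 1·1 = 1.
  j = 1: C(7,1)·(6)^1 = 7·6 = 42.
  j = 2: C(7,2)·(6)^2 = 21·36 = 756.
  V_q(n, t) = 1 + 42 + 756 = 799.
Step 2: q^n = 7^7 = 823543.
Step 3: Hamming bound ⌊q^n / V_q(n,t)⌋ = ⌊823543/799⌋ = 1030.
Step 4: Compare |C| = 852 to 1030: satisfied.
The claimed |C| lies below the Hamming bound.


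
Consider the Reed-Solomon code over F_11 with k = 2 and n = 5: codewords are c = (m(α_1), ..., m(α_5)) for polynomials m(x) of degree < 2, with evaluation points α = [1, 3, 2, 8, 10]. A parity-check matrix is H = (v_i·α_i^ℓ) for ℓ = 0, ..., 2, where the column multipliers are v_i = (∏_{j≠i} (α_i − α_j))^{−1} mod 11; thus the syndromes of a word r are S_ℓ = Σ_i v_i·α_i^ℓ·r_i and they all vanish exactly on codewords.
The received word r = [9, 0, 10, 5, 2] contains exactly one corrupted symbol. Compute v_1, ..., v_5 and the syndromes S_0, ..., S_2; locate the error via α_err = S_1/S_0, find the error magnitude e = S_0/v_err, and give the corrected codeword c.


S = (4, 7, 4), error at position 5, error magnitude e = 6, c = [9, 0, 10, 5, 7].

Step 1: column multipliers v_i = (∏_{j≠i}(α_i − α_j))^{−1} mod 11.
  i = 1 (α = 1): (1−3)(1−2)(1−8)(1−10) = (−2)·(−1)·(−7)·(−9) = 126 ≡ 5, so v_1 = 5^{−1} = 9 (mod 11).
  i = 2 (α = 3): (3−1)(3−2)(3−8)(3−10) = 2·1·(−5)·(−7) = 70 ≡ 4, so v_2 = 4^{−1} = 3 (mod 11).
  i = 3 (α = 2): (2−1)(2−3)(2−8)(2−10) = 1·(−1)·(−6)·(−8) = −48 ≡ 7, so v_3 = 7^{−1} = 8 (mod 11).
  i = 4 (α = 8): (8−1)(8−3)(8−2)(8−10) = 7·5·6·(−2) = −420 ≡ 9, so v_4 = 9^{−1} = 5 (mod 11).
  i = 5 (α = 10): (10−1)(10−3)(10−2)(10−8) = 9·7·8·2 = 1008 ≡ 7, so v_5 = 7^{−1} = 8 (mod 11).
  v = [9, 3, 8, 5, 8].
Step 2: syndromes of r = [9, 0, 10, 5, 2] (all sums mod 11).
  S_0 = Σ v_i r_i = 9·9 + 3·0 + 8·10 + 5·5 + 8·2 = 202 ≡ 4.
  S_1 = Σ v_i α_i r_i = 9·1·9 + 3·3·0 + 8·2·10 + 5·8·5 + 8·10·2 = 601 ≡ 7.
  α_i^2 mod 11 = [1, 9, 4, 9, 1].
  S_2 = Σ v_i α_i^2 r_i = 9·1·9 + 3·9·0 + 8·4·10 + 5·9·5 + 8·1·2 = 642 ≡ 4.
  S = (4, 7, 4) ≠ 0, so r is not a codeword (an error is present).
Step 3: locate the error. For a single error e at position i, S_ℓ = v_i·e·α_i^ℓ, so α_err = S_1/S_0.
  S_0^{−1} = 4^{−1} = 3 (mod 11), so α_err = 7·3 = 21 ≡ 10 = α_5. Error position i = 5.
  Consistency check: S_2/S_1 = 4·8 = 32 ≡ 10 = α_err ✓ (single-error assumption holds).
Step 4: error magnitude e = S_0/v_5 = S_0·∏_{j≠5}(α_5 − α_j) = 4·7 = 28 ≡ 6 (mod 11).
Step 5: correct position 5: c_5 = r_5 − e = 2 − 6 ≡ 7 (mod 11). Hence c = [9, 0, 10, 5, 7].
  Check: interpolating c through the α_i gives m(x) = 8 + 1·x (degree < 2) with m(α_i) = c_i for every i, so c is indeed a codeword.


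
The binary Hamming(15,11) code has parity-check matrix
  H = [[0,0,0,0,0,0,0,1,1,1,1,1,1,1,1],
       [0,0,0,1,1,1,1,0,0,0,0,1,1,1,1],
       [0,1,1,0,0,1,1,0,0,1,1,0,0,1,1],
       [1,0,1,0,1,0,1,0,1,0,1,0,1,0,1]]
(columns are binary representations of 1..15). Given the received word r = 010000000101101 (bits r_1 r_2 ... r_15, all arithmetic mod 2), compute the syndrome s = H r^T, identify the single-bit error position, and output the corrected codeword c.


s = (0, 1, 1, 0)^T, error position = 6, corrected codeword c = 010001000101101

Compute s = H r^T mod 2 one row at a time:
  s_1 = 0 + 0 + 1 + 0 + 1 + 1 + 0 + 1 = 4 ≡ 0 (mod 2).
  s_2 = 0 + 0 + 0 + 0 + 1 + 1 + 0 + 1 = 3 ≡ 1 (mod 2).
  s_3 = 1 + 0 + 0 + 0 + 1 + 0 + 0 + 1 = 3 ≡ 1 (mod 2).
  s_4 = 0 + 0 + 0 + 0 + 0 + 0 + 1 + 1 = 2 ≡ 0 (mod 2).
s = (0, 1, 1, 0)^T — this equals column 6 of H (binary 0110), so error is at position 6.
Correct: flip bit 6 of r = 010000000101101 to get c = 010001000101101.


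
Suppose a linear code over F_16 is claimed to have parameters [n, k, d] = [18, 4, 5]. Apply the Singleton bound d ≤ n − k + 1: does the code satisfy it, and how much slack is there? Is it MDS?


Singleton RHS = n − k + 1 = 15, slack = 10, bound satisfied, not MDS.

Singleton bound: d ≤ n − k + 1.
Here n = 18, k = 4, so n − k + 1 = 15.
Given d = 5, check d ≤ 15: YES.
Slack = (n − k + 1) − d = 10.
The code is NOT MDS (slack = 10 > 0).
Description: the claimed parameters are [18, 4, 5]_16; such a code would be non-MDS.


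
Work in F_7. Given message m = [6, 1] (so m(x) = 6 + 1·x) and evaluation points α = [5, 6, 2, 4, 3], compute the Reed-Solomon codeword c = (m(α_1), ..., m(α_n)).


c = [4, 5, 1, 3, 2]

Message polynomial: m(x) = 6 + 1·x (mod 7).
For each evaluation point α_i, compute m(α_i) mod 7:
  α_1 = 5: Horner steps 1 → 4, so m(5) = 4.
  α_2 = 6: Horner steps 1 → 5, so m(6) = 5.
  α_3 = 2: Horner steps 1 → 1, so m(2) = 1.
  α_4 = 4: Horner steps 1 → 3, so m(4) = 3.
  α_5 = 3: Horner steps 1 → 2, so m(3) = 2.
Codeword c = [4, 5, 1, 3, 2] ∈ F_7^5.


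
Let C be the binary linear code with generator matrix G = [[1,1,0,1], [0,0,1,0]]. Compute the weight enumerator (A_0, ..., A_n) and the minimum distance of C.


Weight distribution: A_0 = 1, A_1 = 1, A_3 = 1, A_4 = 1. Minimum distance d = 1.

Enumerate all 2^2 = 4 messages m ∈ F_2^2.
For each, compute codeword c = mG in F_2^4, then tally its weight.
  m = 00 → c = 0000, weight = 0.
  m = 10 → c = 1101, weight = 3.
  m = 01 → c = 0010, weight = 1.
  m = 11 → c = 1111, weight = 4.
Tally weights:
  weight 0: 1 codewords.
  weight 1: 1 codewords.
  weight 3: 1 codewords.
  weight 4: 1 codewords.
Minimum distance d = smallest w > 0 with A_w > 0 = 1.
Sanity: Σ A_w = 4 = 2^2 = 4 ✓.


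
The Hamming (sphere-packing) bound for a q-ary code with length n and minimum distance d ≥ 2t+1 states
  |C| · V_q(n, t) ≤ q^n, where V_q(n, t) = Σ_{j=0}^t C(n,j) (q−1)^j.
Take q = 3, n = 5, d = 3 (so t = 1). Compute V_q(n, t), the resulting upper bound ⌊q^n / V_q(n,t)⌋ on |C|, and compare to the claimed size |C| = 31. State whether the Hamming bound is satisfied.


V_q(n, t) = 11, q^n = 243, Hamming bound = 22, |C| = 31 > bound (violated).

Step 1: Compute V_q(n, t) = Σ_{j=0}^1 C(n, j) (q−1)^j.
  j = 0: C(5,0)·(2)^0 = 1·1 = 1.
  j = 1: C(5,1)·(2)^1 = 5·2 = 10.
  V_q(n, t) = 1 + 10 = 11.
Step 2: q^n = 3^5 = 243.
Step 3: Hamming bound ⌊q^n / V_q(n,t)⌋ = ⌊243/11⌋ = 22.
Step 4: Compare |C| = 31 to 22: violated.
The claimed |C| lies above the Hamming bound, so no 3-ary code of length 5 with d ≥ 3 can have 31 codewords.


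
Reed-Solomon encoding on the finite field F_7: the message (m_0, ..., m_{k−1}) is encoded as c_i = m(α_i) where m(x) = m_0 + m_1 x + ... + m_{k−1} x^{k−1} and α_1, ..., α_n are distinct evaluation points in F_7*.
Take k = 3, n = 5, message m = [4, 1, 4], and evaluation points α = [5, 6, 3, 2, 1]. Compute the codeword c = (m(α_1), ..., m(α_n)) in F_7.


c = [4, 0, 1, 1, 2]

Message polynomial: m(x) = 4 + 1·x + 4·x^2 (mod 7).
For each evaluation point α_i, compute m(α_i) mod 7:
  α_1 = 5: Horner steps 4 → 0 → 4, so m(5) = 4.
  α_2 = 6: Horner steps 4 → 4 → 0, so m(6) = 0.
  α_3 = 3: Horner steps 4 → 6 → 1, so m(3) = 1.
  α_4 = 2: Horner steps 4 → 2 → 1, so m(2) = 1.
  α_5 = 1: Horner steps 4 → 5 → 2, so m(1) = 2.
Codeword c = [4, 0, 1, 1, 2] ∈ F_7^5.


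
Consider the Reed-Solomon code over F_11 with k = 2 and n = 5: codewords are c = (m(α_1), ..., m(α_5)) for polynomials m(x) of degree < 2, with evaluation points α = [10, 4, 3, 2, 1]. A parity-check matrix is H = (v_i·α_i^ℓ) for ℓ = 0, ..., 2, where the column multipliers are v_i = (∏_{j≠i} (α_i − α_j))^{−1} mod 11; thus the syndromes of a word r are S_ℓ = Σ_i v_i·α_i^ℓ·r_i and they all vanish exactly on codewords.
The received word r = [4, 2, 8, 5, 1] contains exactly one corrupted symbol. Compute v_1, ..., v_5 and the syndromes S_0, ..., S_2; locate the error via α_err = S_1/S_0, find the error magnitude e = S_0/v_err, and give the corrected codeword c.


S = (7, 10, 8), error at position 3, error magnitude e = 10, c = [4, 2, 9, 5, 1].

Step 1: column multipliers v_i = (∏_{j≠i}(α_i − α_j))^{−1} mod 11.
  i = 1 (α = 10): (10−4)(10−3)(10−2)(10−1) = 6·7·8·9 = 3024 ≡ 10, so v_1 = 10^{−1} = 10 (mod 11).
  i = 2 (α = 4): (4−10)(4−3)(4−2)(4−1) = (−6)·1·2·3 = −36 ≡ 8, so v_2 = 8^{−1} = 7 (mod 11).
  i = 3 (α = 3): (3−10)(3−4)(3−2)(3−1) = (−7)·(−1)·1·2 = 14 ≡ 3, so v_3 = 3^{−1} = 4 (mod 11).
  i = 4 (α = 2): (2−10)(2−4)(2−3)(2−1) = (−8)·(−2)·(−1)·1 = −16 ≡ 6, so v_4 = 6^{−1} = 2 (mod 11).
  i = 5 (α = 1): (1−10)(1−4)(1−3)(1−2) = (−9)·(−3)·(−2)·(−1) = 54 ≡ 10, so v_5 = 10^{−1} = 10 (mod 11).
  v = [10, 7, 4, 2, 10].
Step 2: syndromes of r = [4, 2, 8, 5, 1] (all sums mod 11).
  S_0 = Σ v_i r_i = 10·4 + 7·2 + 4·8 + 2·5 + 10·1 = 106 ≡ 7.
  S_1 = Σ v_i α_i r_i = 10·10·4 + 7·4·2 + 4·3·8 + 2·2·5 + 10·1·1 = 582 ≡ 10.
  α_i^2 mod 11 = [1, 5, 9, 4, 1].
  S_2 = Σ v_i α_i^2 r_i = 10·1·4 + 7·5·2 + 4·9·8 + 2·4·5 + 10·1·1 = 448 ≡ 8.
  S = (7, 10, 8) ≠ 0, so r is not a codeword (an error is present).
Step 3: locate the error. For a single error e at position i, S_ℓ = v_i·e·α_i^ℓ, so α_err = S_1/S_0.
  S_0^{−1} = 7^{−1} = 8 (mod 11), so α_err = 10·8 = 80 ≡ 3 = α_3. Error position i = 3.
  Consistency check: S_2/S_1 = 8·10 = 80 ≡ 3 = α_err ✓ (single-error assumption holds).
Step 4: error magnitude e = S_0/v_3 = S_0·∏_{j≠3}(α_3 − α_j) = 7·3 = 21 ≡ 10 (mod 11).
Step 5: correct position 3: c_3 = r_3 − e = 8 − 10 ≡ 9 (mod 11). Hence c = [4, 2, 9, 5, 1].
  Check: interpolating c through the α_i gives m(x) = 8 + 4·x (degree < 2) with m(α_i) = c_i for every i, so c is indeed a codeword.


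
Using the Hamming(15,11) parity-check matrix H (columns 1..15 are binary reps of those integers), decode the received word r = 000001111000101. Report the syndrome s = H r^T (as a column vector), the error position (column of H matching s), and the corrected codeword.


s = (0, 0, 1, 0)^T, error position = 2, corrected codeword c = 010001111000101

Compute s = H r^T mod 2 one row at a time:
  s_1 = 1 + 1 + 0 + 0 + 0 + 1 + 0 + 1 = 4 ≡ 0 (mod 2).
  s_2 = 0 + 0 + 1 + 1 + 0 + 1 + 0 + 1 = 4 ≡ 0 (mod 2).
  s_3 = 0 + 0 + 1 + 1 + 0 + 0 + 0 + 1 = 3 ≡ 1 (mod 2).
  s_4 = 0 + 0 + 0 + 1 + 1 + 0 + 1 + 1 = 4 ≡ 0 (mod 2).
s = (0, 0, 1, 0)^T — this equals column 2 of H (binary 0010), so error is at position 2.
Correct: flip bit 2 of r = 000001111000101 to get c = 010001111000101.


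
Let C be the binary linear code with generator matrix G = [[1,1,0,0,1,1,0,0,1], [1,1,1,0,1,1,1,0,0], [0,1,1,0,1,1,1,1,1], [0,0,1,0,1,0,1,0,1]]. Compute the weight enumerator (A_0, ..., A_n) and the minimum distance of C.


Weight distribution: A_0 = 1, A_1 = 1, A_3 = 3, A_4 = 5, A_5 = 3, A_6 = 2, A_7 = 1. Minimum distance d = 1.

Enumerate all 2^4 = 16 messages m ∈ F_2^4.
For each, compute codeword c = mG in F_2^9, then tally its weight.
  m = 0000 → c = 000000000, weight = 0.
  m = 1000 → c = 110011001, weight = 5.
  m = 0100 → c = 111011100, weight = 6.
  m = 1100 → c = 001000101, weight = 3.
  m = 0010 → c = 011011111, weight = 7.
  m = 1010 → c = 101000110, weight = 4.
  m = 0110 → c = 100000011, weight = 3.
  m = 1110 → c = 010011010, weight = 4.
  m = 0001 → c = 001010101, weight = 4.
  m = 1001 → c = 111001100, weight = 5.
  m = 0101 → c = 110001001, weight = 4.
  m = 1101 → c = 000010000, weight = 1.
  m = 0011 → c = 010001010, weight = 3.
  m = 1011 → c = 100010011, weight = 4.
  m = 0111 → c = 101010110, weight = 5.
  m = 1111 → c = 011001111, weight = 6.
Tally weights:
  weight 0: 1 codewords.
  weight 1: 1 codewords.
  weight 3: 3 codewords.
  weight 4: 5 codewords.
  weight 5: 3 codewords.
  weight 6: 2 codewords.
  weight 7: 1 codewords.
Minimum distance d = smallest w > 0 with A_w > 0 = 1.
Sanity: Σ A_w = 16 = 2^4 = 16 ✓.


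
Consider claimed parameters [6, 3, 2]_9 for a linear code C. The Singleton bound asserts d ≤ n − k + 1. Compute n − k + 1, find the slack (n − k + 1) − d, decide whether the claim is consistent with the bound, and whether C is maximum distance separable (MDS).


Singleton RHS = n − k + 1 = 4, slack = 2, bound satisfied, not MDS.

Singleton bound: d ≤ n − k + 1.
Here n = 6, k = 3, so n − k + 1 = 4.
Given d = 2, check d ≤ 4: YES.
Slack = (n − k + 1) − d = 2.
The code is NOT MDS (slack = 2 > 0).
Description: the claimed parameters are [6, 3, 2]_9; such a code would be non-MDS.


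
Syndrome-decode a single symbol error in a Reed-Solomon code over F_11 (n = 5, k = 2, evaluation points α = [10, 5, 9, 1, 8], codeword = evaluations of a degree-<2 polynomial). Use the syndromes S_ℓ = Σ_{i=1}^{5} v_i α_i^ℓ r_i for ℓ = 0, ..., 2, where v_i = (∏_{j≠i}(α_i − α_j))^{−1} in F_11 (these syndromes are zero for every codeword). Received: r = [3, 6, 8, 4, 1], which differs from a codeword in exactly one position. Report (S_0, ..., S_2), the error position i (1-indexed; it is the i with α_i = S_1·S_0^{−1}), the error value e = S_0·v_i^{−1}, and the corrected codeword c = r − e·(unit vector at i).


S = (6, 4, 10), error at position 5, error magnitude e = 10, c = [3, 6, 8, 4, 2].

Step 1: column multipliers v_i = (∏_{j≠i}(α_i − α_j))^{−1} mod 11.
  i = 1 (α = 10): (10−5)(10−9)(10−1)(10−8) = 5·1·9·2 = 90 ≡ 2, so v_1 = 2^{−1} = 6 (mod 11).
  i = 2 (α = 5): (5−10)(5−9)(5−1)(5−8) = (−5)·(−4)·4·(−3) = −240 ≡ 2, so v_2 = 2^{−1} = 6 (mod 11).
  i = 3 (α = 9): (9−10)(9−5)(9−1)(9−8) = (−1)·4·8·1 = −32 ≡ 1, so v_3 = 1^{−1} = 1 (mod 11).
  i = 4 (α = 1): (1−10)(1−5)(1−9)(1−8) = (−9)·(−4)·(−8)·(−7) = 2016 ≡ 3, so v_4 = 3^{−1} = 4 (mod 11).
  i = 5 (α = 8): (8−10)(8−5)(8−9)(8−1) = (−2)·3·(−1)·7 = 42 ≡ 9, so v_5 = 9^{−1} = 5 (mod 11).
  v = [6, 6, 1, 4, 5].
Step 2: syndromes of r = [3, 6, 8, 4, 1] (all sums mod 11).
  S_0 = Σ v_i r_i = 6·3 + 6·6 + 1·8 + 4·4 + 5·1 = 83 ≡ 6.
  S_1 = Σ v_i α_i r_i = 6·10·3 + 6·5·6 + 1·9·8 + 4·1·4 + 5·8·1 = 488 ≡ 4.
  α_i^2 mod 11 = [1, 3, 4, 1, 9].
  S_2 = Σ v_i α_i^2 r_i = 6·1·3 + 6·3·6 + 1·4·8 + 4·1·4 + 5·9·1 = 219 ≡ 10.
  S = (6, 4, 10) ≠ 0, so r is not a codeword (an error is present).
Step 3: locate the error. For a single error e at position i, S_ℓ = v_i·e·α_i^ℓ, so α_err = S_1/S_0.
  S_0^{−1} = 6^{−1} = 2 (mod 11), so α_err = 4·2 = 8 ≡ 8 = α_5. Error position i = 5.
  Consistency check: S_2/S_1 = 10·3 = 30 ≡ 8 = α_err ✓ (single-error assumption holds).
Step 4: error magnitude e = S_0/v_5 = S_0·∏_{j≠5}(α_5 − α_j) = 6·9 = 54 ≡ 10 (mod 11).
Step 5: correct position 5: c_5 = r_5 − e = 1 − 10 ≡ 2 (mod 11). Hence c = [3, 6, 8, 4, 2].
  Check: interpolating c through the α_i gives m(x) = 9 + 6·x (degree < 2) with m(α_i) = c_i for every i, so c is indeed a codeword.
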